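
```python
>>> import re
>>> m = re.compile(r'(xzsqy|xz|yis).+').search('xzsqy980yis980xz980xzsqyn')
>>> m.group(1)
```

The match spans [0:25] → 'xzsqy980yis980xz980xzsqyn'.
Captured: group 1 = 'xzsqy'.

'xzsqy'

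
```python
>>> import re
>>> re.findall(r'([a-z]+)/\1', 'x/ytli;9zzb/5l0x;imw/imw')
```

A backreference is literal: `\1` must see the identical characters the first group matched.
Because there's exactly one group, `findall` drops the full match and keeps group 1 from the one hit.

['imw']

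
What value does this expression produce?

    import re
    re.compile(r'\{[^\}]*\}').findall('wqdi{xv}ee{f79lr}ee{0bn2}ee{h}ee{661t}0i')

['{xv}', '{f79lr}', '{0bn2}', '{h}', '{661t}']

Since nothing is captured, `findall` lists the 5 matched substrings directly.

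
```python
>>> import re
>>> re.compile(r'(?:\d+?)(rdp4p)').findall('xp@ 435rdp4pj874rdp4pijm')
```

['rdp4p', 'rdp4p']

This matches one or more of a digit (lazy) (non-capturing group); then the literal 'rdp', then the literal '4p' (captured).
Scanning left to right: at [4:12] match '435rdp4p', group 1 = 'rdp4p'; at [13:21] match '874rdp4p', group 1 = 'rdp4p'.
With a single group, `findall` returns only what that group captured — 2 items.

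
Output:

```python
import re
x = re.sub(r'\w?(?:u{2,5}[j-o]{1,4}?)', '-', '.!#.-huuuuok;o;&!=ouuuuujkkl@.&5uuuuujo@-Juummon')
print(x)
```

A `+?`/`*?`/`{m,n}?` starts at its minimum and grows only as far as needed for what follows to match.
Each match is replaced by '-'.

.!#.--k;o;&!=-kkl@.&-o@--mon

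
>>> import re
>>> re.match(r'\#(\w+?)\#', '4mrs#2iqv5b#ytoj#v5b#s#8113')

`re.match` won't scan ahead — the pattern has to work from the very first character.
Here the string doesn't start with a match, so the call returns None.

None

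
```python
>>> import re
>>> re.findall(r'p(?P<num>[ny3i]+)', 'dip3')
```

['3']

Because there's exactly one group, `findall` drops the full match and keeps group 1 from the one hit.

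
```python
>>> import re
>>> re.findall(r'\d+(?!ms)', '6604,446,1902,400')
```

['6604', '446', '1902', '400']

The negative lookaround is zero-width — it rules out positions where the adjacent text would match, without consuming anything.
Scanning left to right: at [0:4] → '6604'; at [5:8] → '446'; at [9:13] → '1902'; at [14:17] → '400'.
`findall` yields the raw match text (4 of them) because the pattern has no groups.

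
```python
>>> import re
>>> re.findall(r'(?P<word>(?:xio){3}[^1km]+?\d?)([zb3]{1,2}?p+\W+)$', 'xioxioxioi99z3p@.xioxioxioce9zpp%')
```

[('xioxioxioi99z3p@.xioxioxioce9', 'zpp%')]

The pattern matches the literal 'xio' repeated 3 times, then one or more of any character except [1km] (lazy), then optionally a digit (captured as 'word'); then 1 to 2 of one of [zb3] (lazy), then one or more of a literal 'p', then one or more of a non-word character (captured); then anchored at the end.
2 groups means the one result is a tuple of 2 captured strings — 1 here.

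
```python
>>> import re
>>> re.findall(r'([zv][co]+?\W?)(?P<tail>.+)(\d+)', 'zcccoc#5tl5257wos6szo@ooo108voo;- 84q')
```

[('zc', 'ccoc#5tl5257wos6szo@ooo108voo;- 8', '4')]

Pattern: one of [zv], then one or more of one of [co] (lazy), then optionally a non-word character (captured); then one or more of any character (captured as 'tail'); then one or more of a digit (captured).
Because the quantifier is non-greedy, it stops expanding at the earliest point where the rest of the pattern can succeed.
Scanning left to right: at [0:36] match 'zcccoc#5tl5257wos6szo@ooo108voo;- 84', groups = ('zc', 'ccoc#5tl5257wos6szo@ooo108voo;- 8', '4').
With 3 capturing groups, `findall` returns a 3-tuple per match.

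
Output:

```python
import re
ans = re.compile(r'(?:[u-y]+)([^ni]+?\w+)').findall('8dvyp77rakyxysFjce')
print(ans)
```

Pattern: one or more of a character in [u-y] (non-capturing group); then one or more of any character except [ni] (lazy), then one or more of a word character (captured).
Scanning left to right: at [2:18] match 'vyp77rakyxysFjce', group 1 = 'p77rakyxysFjce'.
Because there's exactly one group, `findall` drops the full match and keeps group 1 from the one hit.

['p77rakyxysFjce']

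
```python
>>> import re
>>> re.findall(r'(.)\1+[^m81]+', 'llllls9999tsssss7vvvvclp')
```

A backreference is literal: `\1` must see the identical characters the first group matched.
Matches: at [0:24] match 'llllls9999tsssss7vvvvclp', group 1 = 'l'.
Because there's exactly one group, `findall` drops the full match and keeps group 1 from the one hit.

['l']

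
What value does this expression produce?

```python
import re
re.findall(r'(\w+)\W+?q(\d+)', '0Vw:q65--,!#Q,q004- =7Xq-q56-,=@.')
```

This matches one or more of a word character (captured); then one or more of a non-word character (lazy), then the literal 'q'; then one or more of a digit (captured).
Walking the string: at [0:7] match '0Vw:q65', groups = ('0Vw', '65'); at [12:18] match 'Q,q004', groups = ('Q', '004'); at [21:28] match '7Xq-q56', groups = ('7Xq', '56').
With 2 capturing groups, `findall` returns a 2-tuple per match.

[('0Vw', '65'), ('Q', '004'), ('7Xq', '56')]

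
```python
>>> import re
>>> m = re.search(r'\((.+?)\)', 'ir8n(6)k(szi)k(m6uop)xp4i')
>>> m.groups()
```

The match spans [4:7] → '(6)'.
Captured: group 1 = '6'.

('6',)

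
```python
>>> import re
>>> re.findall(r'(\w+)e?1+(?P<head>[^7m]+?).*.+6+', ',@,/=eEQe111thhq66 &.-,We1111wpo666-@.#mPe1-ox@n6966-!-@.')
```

[('eEQe11', 't')]

Because the quantifier is non-greedy, it stops expanding at the earliest point where the rest of the pattern can succeed.
Multiple groups make `findall` return tuples — one 2-tuple for the one match.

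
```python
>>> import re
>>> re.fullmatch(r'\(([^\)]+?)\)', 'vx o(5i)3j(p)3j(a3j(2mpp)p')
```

`re.fullmatch` is like wrapping the pattern in `^…$` (in single-line mode).
Here the string isn't matched end-to-end, so the call returns None.

None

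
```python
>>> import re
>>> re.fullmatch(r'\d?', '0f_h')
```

None

This matches optionally a digit.
`fullmatch` succeeds only if the pattern covers the string from start to end.
Here the pattern can't cover the whole string, so the call returns None.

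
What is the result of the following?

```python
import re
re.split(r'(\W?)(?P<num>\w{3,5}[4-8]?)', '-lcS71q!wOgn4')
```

This matches optionally a non-word character (captured); then 3 to 5 of a word character, then optionally a character in [4-8] (captured as 'num').
Matches to split on: at [0:6] → '-lcS71'; at [7:13] → '!wOgn4'.
The group in the pattern means `split` returns the separators' captures alongside the pieces.

['', '-', 'lcS71', 'q', '!', 'wOgn4', '']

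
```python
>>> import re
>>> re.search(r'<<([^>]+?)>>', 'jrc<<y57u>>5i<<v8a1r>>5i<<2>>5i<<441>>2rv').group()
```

`re.search` scans for the first position where the pattern succeeds.
The match spans [3:11] → '<<y57u>>'.
Captured: group 1 = 'y57u'.

'<<y57u>>'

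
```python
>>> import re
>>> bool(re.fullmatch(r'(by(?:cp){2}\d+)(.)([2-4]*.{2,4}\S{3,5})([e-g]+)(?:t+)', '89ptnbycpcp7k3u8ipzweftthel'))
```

False

This matches the literal 'by', then the literal 'cp' repeated 2 times, then one or more of a digit (captured); then any character (captured); then zero or more of a character in [2-4], then 2 to 4 of any character, then 3 to 5 of a non-whitespace character (captured); then one or more of a character in [e-g] (captured); then one or more of a literal 't' (non-capturing group).
For `fullmatch`, every character of the input must be accounted for by the pattern.
Here the pattern can't cover the whole string, so the call returns None, and `bool(None)` is False.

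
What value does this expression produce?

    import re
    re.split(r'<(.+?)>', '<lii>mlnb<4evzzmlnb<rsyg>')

['', 'lii', 'mlnb', '4evzzmlnb<rsyg', '']

Lazy quantifiers expand one character at a time until the remainder of the pattern can match.
The group in the pattern means `split` returns the separators' captures alongside the pieces.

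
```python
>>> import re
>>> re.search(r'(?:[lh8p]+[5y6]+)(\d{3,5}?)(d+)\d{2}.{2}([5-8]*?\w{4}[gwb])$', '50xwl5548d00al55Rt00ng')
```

None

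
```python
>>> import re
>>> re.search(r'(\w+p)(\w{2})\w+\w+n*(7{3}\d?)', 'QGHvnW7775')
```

None

Pattern: one or more of a word character, then a literal 'p' (captured); then exactly 2 of a word character (captured); then one or more of a word character, then one or more of a word character, then zero or more of a literal 'n'; then exactly 3 of the literal '7', then optionally a digit (captured).
Here the pattern never matches, so the call returns None.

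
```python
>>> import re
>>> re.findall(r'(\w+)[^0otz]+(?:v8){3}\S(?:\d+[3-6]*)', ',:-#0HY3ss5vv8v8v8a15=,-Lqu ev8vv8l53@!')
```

Pattern: one or more of a word character (captured); then one or more of any character except [0otz], then the literal 'v8' repeated 3 times, then a non-whitespace character; then one or more of a digit, then zero or more of a character in [3-6] (non-capturing group).
Scanning left to right: at [4:21] match '0HY3ss5vv8v8v8a15', group 1 = '0HY3ss5'.
Because there's exactly one group, `findall` drops the full match and keeps group 1 from the one hit.

['0HY3ss5']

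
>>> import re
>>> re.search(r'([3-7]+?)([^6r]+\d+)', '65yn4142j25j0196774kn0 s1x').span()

Pattern: one or more of a character in [3-7] (lazy) (captured); then one or more of any character except [6r], then one or more of a digit (captured).
The match spans [0:19] → '65yn4142j25j0196774'.

(0, 19)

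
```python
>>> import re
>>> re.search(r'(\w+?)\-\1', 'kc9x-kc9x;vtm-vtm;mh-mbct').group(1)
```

The match spans [0:9] → 'kc9x-kc9x'.
Captured: group 1 = 'kc9x'.

'kc9x'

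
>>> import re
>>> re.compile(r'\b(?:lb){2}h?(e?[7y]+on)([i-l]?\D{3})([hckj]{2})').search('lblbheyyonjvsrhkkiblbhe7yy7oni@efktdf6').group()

'lblbheyyonjvsrhk'

The pattern matches a word boundary (`\b`, zero-width); then the literal 'lb' repeated 2 times, then optionally the literal 'h'; then optionally a literal 'e', then one or more of one of [7y], then the literal 'on' (captured); then optionally a character in [i-l], then exactly 3 of a non-digit (captured); then exactly 2 of one of [hckj] (captured).
The match spans [0:16] → 'lblbheyyonjvsrhk'.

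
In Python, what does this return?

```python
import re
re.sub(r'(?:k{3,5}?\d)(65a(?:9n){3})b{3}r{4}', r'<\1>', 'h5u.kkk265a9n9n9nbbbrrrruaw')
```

'h5u.<65a9n9n9n>uaw'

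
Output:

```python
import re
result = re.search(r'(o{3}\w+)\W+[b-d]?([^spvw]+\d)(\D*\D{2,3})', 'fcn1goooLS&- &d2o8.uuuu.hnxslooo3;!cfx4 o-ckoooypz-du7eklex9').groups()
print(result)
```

('oooLS', '2o8', '.uuuu.hnxslooo')

This matches exactly 3 of the literal 'o', then one or more of a word character (captured); then one or more of a non-word character, then optionally a character in [b-d]; then one or more of any character except [spvw], then a digit (captured); then zero or more of a non-digit, then 2 to 3 of a non-digit (captured).
`re.search` scans for the first position where the pattern succeeds.
The match spans [5:32] → 'oooLS&- &d2o8.uuuu.hnxslooo'.
Captured: group 1 = 'oooLS', group 2 = '2o8', group 3 = '.uuuu.hnxslooo'.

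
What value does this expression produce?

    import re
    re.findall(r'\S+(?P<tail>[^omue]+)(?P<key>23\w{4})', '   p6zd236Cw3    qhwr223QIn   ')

[('d', '236Cw3')]

This matches one or more of a non-whitespace character; then one or more of any character except [omue] (captured as 'tail'); then the literal '23', then exactly 4 of a word character (captured as 'key').
With 2 capturing groups, `findall` returns a 2-tuple per match.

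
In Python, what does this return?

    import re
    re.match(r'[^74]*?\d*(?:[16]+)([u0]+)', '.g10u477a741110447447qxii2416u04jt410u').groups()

('0u',)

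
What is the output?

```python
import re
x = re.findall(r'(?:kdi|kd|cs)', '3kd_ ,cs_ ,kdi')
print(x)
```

`|` is ordered: at each position the engine commits to the first alternative that works.
Since nothing is captured, `findall` lists the 3 matched substrings directly.

['kd', 'cs', 'kdi']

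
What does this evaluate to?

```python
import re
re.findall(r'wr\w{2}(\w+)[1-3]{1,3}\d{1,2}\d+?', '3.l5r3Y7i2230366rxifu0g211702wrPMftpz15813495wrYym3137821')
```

['ftpz15813495wrYym31']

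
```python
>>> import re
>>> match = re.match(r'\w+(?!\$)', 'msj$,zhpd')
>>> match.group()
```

'ms'

`match` is anchored at position 0; if the pattern doesn't fit there, it returns None.
The match spans [0:2] → 'ms'.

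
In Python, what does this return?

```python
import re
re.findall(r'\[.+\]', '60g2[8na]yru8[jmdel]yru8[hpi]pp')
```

No capturing groups, so `findall` returns the 1 full match string.

['[8na]yru8[jmdel]yru8[hpi]']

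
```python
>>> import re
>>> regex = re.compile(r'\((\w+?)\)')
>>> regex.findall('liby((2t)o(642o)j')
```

['2t', '642o']

One capturing group, so `findall` returns just the captured substring from each match — 2 in all.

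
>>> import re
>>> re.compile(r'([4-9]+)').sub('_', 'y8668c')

'y_c'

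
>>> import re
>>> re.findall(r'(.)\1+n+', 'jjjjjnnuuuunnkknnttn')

['j', 'u', 'k', 't']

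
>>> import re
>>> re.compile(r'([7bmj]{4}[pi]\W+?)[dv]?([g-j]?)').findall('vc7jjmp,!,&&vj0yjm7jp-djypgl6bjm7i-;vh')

This matches exactly 4 of one of [7bmj], then one of [pi], then one or more of a non-word character (lazy) (captured); then optionally one of [dv]; then optionally a character in [g-j] (captured).
The `?` after the quantifier makes it lazy — it takes as little as possible before letting the rest of the pattern try.
Matches: at [2:8] match '7jjmp,', groups = ('7jjmp,', ''); at [16:24] match 'jm7jp-dj', groups = ('jm7jp-', 'j'); at [29:35] match 'bjm7i-', groups = ('bjm7i-', '').
`findall` packs the 2 group values into a tuple for every match.

[('7jjmp,', ''), ('jm7jp-', 'j'), ('bjm7i-', '')]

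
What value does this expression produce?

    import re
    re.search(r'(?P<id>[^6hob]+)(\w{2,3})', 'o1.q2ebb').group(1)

The pattern matches one or more of any character except [6hob] (captured as 'id'); then 2 to 3 of a word character (captured).
Unlike `match`, `search` isn't anchored — it looks for the pattern anywhere in the string.
The match spans [1:8] → '1.q2ebb'.
Captured: group 1 = '1.q2e', group 2 = 'bb'.

'1.q2e'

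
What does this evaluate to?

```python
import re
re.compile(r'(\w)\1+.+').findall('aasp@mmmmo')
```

['a']

`\1` has to match the exact text group 1 already captured.
Because there's exactly one group, `findall` drops the full match and keeps group 1 from the one hit.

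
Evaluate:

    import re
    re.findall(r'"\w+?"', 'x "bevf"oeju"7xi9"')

['"bevf"', '"7xi9"']

Since nothing is captured, `findall` lists the 2 matched substrings directly.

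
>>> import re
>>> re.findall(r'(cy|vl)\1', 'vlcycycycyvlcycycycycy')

`\1` has to match the exact text group 1 already captured.
Scanning left to right: at [2:6] match 'cycy', group 1 = 'cy'; at [6:10] match 'cycy', group 1 = 'cy'; at [12:16] match 'cycy', group 1 = 'cy'; at [16:20] match 'cycy', group 1 = 'cy'.
Because there's exactly one group, `findall` drops the full match and keeps group 1 from each hit.

['cy', 'cy', 'cy', 'cy']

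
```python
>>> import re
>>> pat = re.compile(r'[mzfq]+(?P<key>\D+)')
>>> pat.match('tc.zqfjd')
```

None

This matches one or more of one of [mzfq]; then one or more of a non-digit (captured as 'key').
With `match`, the pattern is implicitly anchored at the beginning.
Here the pattern fails at index 0, so the call returns None.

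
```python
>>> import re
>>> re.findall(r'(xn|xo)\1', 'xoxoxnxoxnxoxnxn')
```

['xo', 'xn']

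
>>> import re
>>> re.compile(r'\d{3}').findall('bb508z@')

Pattern: exactly 3 of a digit.
Walking the string: at [2:5] → '508'.
`findall` yields the raw match text (1 of them) because the pattern has no groups.

['508']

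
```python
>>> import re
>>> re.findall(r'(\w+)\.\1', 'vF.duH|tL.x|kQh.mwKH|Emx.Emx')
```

A backreference is literal: `\1` must see the identical characters the first group matched.
Walking the string: at [21:28] match 'Emx.Emx', group 1 = 'Emx'.
One capturing group, so `findall` returns just the captured substring from the one match — 1 in all.

['Emx']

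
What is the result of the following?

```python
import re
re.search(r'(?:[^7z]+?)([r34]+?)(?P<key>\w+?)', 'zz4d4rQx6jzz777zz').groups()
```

The pattern matches one or more of any character except [7z] (lazy) (non-capturing group); then one or more of one of [r34] (lazy) (captured); then one or more of a word character (lazy) (captured as 'key').
`re.search` scans for the first position where the pattern succeeds.
The match spans [2:6] → '4d4r'.
Captured: group 1 = '4', group 2 = 'r'.

('4', 'r')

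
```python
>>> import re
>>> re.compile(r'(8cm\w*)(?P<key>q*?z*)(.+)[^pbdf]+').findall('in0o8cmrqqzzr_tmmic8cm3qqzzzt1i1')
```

This matches the literal '8cm', then zero or more of a word character (captured); then zero or more of a literal 'q' (lazy), then zero or more of the literal 'z' (captured as 'key'); then one or more of any character (captured); then one or more of any character except [pbdf].
3 groups means the one result is a tuple of 3 captured strings — 1 here.

[('8cmrqqzzr_tmmic8cm3qqzzzt1', '', 'i')]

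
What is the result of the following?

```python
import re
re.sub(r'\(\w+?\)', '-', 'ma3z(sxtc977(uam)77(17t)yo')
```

`sub` substitutes '-' at each match site.

'ma3z(sxtc977-77-yo'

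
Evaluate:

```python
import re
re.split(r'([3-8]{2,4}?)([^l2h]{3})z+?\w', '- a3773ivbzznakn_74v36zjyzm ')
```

['- a', '3773', 'ivb', 'nakn_', '74', 'v36', 'yzm ']

Pattern: 2 to 4 of a character in [3-8] (lazy) (captured); then exactly 3 of any character except [l2h] (captured); then one or more of a literal 'z' (lazy), then a word character.
Lazy quantifiers expand one character at a time until the remainder of the pattern can match.
Matches to split on: at [3:12] → '3773ivbzz'; at [17:24] → '74v36zj'.
With a capturing group present, the delimiter's captured portion is kept in the result list.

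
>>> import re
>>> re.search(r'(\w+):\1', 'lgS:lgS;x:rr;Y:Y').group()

'lgS:lgS'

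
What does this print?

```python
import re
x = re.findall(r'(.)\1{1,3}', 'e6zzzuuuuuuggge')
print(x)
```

The backreference `\1` re-matches whatever the first group consumed, character for character.
With a single group, `findall` returns only what that group captured — 4 items.

['z', 'u', 'u', 'g']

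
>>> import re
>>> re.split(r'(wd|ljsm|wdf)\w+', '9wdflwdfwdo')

['9', 'wd', '']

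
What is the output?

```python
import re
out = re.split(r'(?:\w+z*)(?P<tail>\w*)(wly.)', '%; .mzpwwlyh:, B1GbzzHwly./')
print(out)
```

This matches one or more of a word character, then zero or more of a literal 'z' (non-capturing group); then zero or more of a word character (captured as 'tail'); then the literal 'wly', then any character (captured).
Matches to split on: at [4:12] → 'mzpwwlyh'; at [15:26] → 'B1GbzzHwly.'.
`re.split` interleaves the captured-group text with the surrounding fragments.

['%; .', '', 'wlyh', ':, ', '', 'wly.', '/']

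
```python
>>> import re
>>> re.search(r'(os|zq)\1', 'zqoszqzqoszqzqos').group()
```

The backreference `\1` re-matches whatever the first group consumed, character for character.
The match spans [4:8] → 'zqzq'.

'zqzq'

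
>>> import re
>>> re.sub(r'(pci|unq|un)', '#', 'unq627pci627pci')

Alternation tries branches left to right and keeps the first one that lets the overall match succeed at that position.
Each match is replaced by '#'.

'#627#627#'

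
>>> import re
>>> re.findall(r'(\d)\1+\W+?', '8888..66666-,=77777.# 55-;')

['8', '6', '7', '5']

A backreference is literal: `\1` must see the identical characters the first group matched.
Matches: at [0:5] match '8888.', group 1 = '8'; at [6:12] match '66666-', group 1 = '6'; at [14:20] match '77777.', group 1 = '7'; at [22:25] match '55-', group 1 = '5'.
With a single group, `findall` returns only what that group captured — 4 items.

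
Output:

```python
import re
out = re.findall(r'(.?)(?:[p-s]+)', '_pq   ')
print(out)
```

This matches optionally any character (captured); then one or more of a character in [p-s] (non-capturing group).
`findall` collects group 1 from the one match (1 total).

['_']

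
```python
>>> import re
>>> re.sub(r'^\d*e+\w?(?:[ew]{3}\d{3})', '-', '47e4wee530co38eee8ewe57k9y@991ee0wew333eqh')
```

'-co38eee8ewe57k9y@991ee0wew333eqh'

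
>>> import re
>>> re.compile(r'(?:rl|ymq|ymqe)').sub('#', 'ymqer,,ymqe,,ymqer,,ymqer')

Branches in `(...|...)` are attempted left-to-right; the first branch that allows the whole pattern to succeed is taken.
`sub` substitutes '#' at each match site.

'#er,,#e,,#er,,#er'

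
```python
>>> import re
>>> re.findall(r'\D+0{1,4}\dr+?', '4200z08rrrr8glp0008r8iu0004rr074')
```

This matches one or more of a non-digit; then 1 to 4 of a literal '0', then a digit; then one or more of a literal 'r' (lazy).
With the lazy modifier that quantifier settles for the fewest repetitions that let the rest of the pattern succeed (the atoms after it are unaffected and can still be greedy).
Matches: at [4:8] → 'z08r'; at [12:20] → 'glp0008r'; at [21:28] → 'iu0004r'.
`findall` yields the raw match text (3 of them) because the pattern has no groups.

['z08r', 'glp0008r', 'iu0004r']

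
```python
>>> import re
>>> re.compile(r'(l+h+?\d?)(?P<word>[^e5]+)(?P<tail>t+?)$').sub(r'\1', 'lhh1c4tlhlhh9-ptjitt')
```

The pattern matches one or more of a literal 'l', then one or more of the literal 'h' (lazy), then optionally a digit (captured); then one or more of any character except [e5] (captured as 'word'); then one or more of a literal 't' (lazy) (captured as 'tail'); then anchored at the end.
Because the quantifier is non-greedy, it stops expanding at the earliest point where the rest of the pattern can succeed.
Matches: at [0:20] → 'lhh1c4tlhlhh9-ptjitt'.
Each match is replaced using the text its own group 1 captured.

'lh'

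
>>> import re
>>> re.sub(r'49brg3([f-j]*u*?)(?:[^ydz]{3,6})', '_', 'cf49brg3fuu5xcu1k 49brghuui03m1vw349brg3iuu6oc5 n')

'cf_1k 49brghuui03m1vw3_ n'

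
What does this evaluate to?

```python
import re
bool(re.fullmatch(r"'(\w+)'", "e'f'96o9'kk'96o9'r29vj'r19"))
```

False

`re.fullmatch` requires the pattern to consume the entire string.
Here there's no way to consume every character, so the call returns None, and `bool(None)` is False.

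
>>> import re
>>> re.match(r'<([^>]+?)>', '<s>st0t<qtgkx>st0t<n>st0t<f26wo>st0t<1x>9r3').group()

`re.match` won't scan ahead — the pattern has to work from the very first character.
The match spans [0:3] → '<s>'.

'<s>'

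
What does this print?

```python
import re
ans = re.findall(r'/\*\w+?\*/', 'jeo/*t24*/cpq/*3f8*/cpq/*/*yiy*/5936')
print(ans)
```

Matches: at [3:10] → '/*t24*/'; at [13:20] → '/*3f8*/'; at [25:32] → '/*yiy*/'.
No capturing groups, so `findall` returns the 3 full match strings.

['/*t24*/', '/*3f8*/', '/*yiy*/']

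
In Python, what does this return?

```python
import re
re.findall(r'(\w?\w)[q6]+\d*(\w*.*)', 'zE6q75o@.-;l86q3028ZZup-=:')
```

Pattern: optionally a word character, then a word character (captured); then one or more of one of [q6], then zero or more of a digit; then zero or more of a word character, then zero or more of any character (captured).
Matches: at [0:26] match 'zE6q75o@.-;l86q3028ZZup-=:', groups = ('zE', 'o@.-;l86q3028ZZup-=:').
With 2 capturing groups, `findall` returns a 2-tuple per match.

[('zE', 'o@.-;l86q3028ZZup-=:')]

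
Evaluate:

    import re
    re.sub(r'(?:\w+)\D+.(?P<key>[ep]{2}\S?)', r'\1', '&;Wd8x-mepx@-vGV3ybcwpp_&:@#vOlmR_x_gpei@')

The pattern matches one or more of a word character (non-capturing group); then one or more of a non-digit, then any character; then exactly 2 of one of [ep], then optionally a non-whitespace character (captured as 'key').
Matches: at [2:11] → 'Wd8x-mepx'; at [13:40] → 'vGV3ybcwpp_&:@#vOlmR_x_gpei'.
The replacement refers to a captured group, so each match is rewritten using its own captured text.

'&;epx@-pei@'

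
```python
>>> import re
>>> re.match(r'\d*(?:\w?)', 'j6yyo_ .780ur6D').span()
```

(0, 1)

`re.match` only tries the pattern at the start of the string.
The match spans [0:1] → 'j'.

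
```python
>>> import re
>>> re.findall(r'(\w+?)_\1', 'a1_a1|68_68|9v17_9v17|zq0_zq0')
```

['a1', '68', '9v17', 'zq0']

`\1` is not a pattern — it's the concrete string captured by group 1, re-applied verbatim.
Matches: at [0:5] match 'a1_a1', group 1 = 'a1'; at [6:11] match '68_68', group 1 = '68'; at [12:21] match '9v17_9v17', group 1 = '9v17'; at [22:29] match 'zq0_zq0', group 1 = 'zq0'.
One capturing group, so `findall` returns just the captured substring from each match — 4 in all.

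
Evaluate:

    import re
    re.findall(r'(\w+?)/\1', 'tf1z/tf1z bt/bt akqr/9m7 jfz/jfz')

['tf1z', 'bt', 'jfz']

The backreference `\1` re-matches whatever the first group consumed, character for character.
With a single group, `findall` returns only what that group captured — 3 items.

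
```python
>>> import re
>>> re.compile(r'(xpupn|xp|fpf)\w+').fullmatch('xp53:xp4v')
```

`re.fullmatch` requires the pattern to consume the entire string.
Here there's no way to consume every character, so the call returns None.

None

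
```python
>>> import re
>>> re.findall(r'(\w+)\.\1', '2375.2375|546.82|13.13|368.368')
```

A backreference is literal: `\1` must see the identical characters the first group matched.
Scanning left to right: at [0:9] match '2375.2375', group 1 = '2375'; at [17:22] match '13.13', group 1 = '13'; at [23:30] match '368.368', group 1 = '368'.
Because there's exactly one group, `findall` drops the full match and keeps group 1 from each hit.

['2375', '13', '368']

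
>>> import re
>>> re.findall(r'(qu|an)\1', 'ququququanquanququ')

['qu', 'qu', 'qu']

After group 1 captures some text, `\1` only succeeds where that same text appears again.
Matches: at [0:4] match 'ququ', group 1 = 'qu'; at [4:8] match 'ququ', group 1 = 'qu'; at [14:18] match 'ququ', group 1 = 'qu'.
`findall` collects group 1 from each match (3 total).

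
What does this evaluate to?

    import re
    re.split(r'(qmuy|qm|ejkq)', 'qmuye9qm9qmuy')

['', 'qmuy', 'e9', 'qm', '9', 'qmuy', '']

Branches in `(...|...)` are attempted left-to-right; the first branch that allows the whole pattern to succeed is taken.
`re.split` interleaves the captured-group text with the surrounding fragments.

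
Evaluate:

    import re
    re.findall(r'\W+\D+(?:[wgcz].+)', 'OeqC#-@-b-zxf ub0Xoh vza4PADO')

['#-@-b-zxf ub0Xoh vza4PADO']

No capturing groups, so `findall` returns the 1 full match string.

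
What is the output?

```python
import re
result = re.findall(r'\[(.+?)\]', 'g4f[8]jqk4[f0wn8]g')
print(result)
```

['8', 'f0wn8']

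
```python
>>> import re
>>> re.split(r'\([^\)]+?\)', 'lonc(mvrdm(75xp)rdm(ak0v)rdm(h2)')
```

['lonc', 'rdm', 'rdm', '']

Matches to split on: at [4:16] → '(mvrdm(75xp)'; at [19:25] → '(ak0v)'; at [28:32] → '(h2)'.
The string is cut at each match, leaving 4 pieces.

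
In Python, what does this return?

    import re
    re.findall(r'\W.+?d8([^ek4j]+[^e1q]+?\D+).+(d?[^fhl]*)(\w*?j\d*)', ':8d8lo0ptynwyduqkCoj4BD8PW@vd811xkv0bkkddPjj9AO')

3 groups means the one result is a tuple of 3 captured strings — 1 here.

[('lo0ptynwyduqkCoj', '', 'j9')]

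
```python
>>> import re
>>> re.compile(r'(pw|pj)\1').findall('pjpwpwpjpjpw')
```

After group 1 captures some text, `\1` only succeeds where that same text appears again.
Walking the string: at [2:6] match 'pwpw', group 1 = 'pw'; at [6:10] match 'pjpj', group 1 = 'pj'.
`findall` collects group 1 from each match (2 total).

['pw', 'pj']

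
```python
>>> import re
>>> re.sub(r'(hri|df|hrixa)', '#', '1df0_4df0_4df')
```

'1#0_4#0_4#'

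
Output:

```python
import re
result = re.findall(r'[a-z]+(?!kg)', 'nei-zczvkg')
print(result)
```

['nei', 'zczvkg']

`(?!…)`/`(?<!…)` only lets a position through if the neighbouring text does NOT match; no characters are consumed.
No capturing groups, so `findall` returns the 2 full match strings.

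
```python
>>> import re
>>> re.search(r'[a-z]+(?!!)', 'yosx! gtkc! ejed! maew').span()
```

(0, 3)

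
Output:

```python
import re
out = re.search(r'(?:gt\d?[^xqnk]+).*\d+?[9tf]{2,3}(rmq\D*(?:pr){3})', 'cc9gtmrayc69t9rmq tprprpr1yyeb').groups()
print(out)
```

('rmq tprprpr',)

The match spans [3:25] → 'gtmrayc69t9rmq tprprpr'.
Captured: group 1 = 'rmq tprprpr'.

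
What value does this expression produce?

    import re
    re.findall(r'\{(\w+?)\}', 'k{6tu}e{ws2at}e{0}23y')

Matches: at [1:6] match '{6tu}', group 1 = '6tu'; at [7:14] match '{ws2at}', group 1 = 'ws2at'; at [15:18] match '{0}', group 1 = '0'.
Because there's exactly one group, `findall` drops the full match and keeps group 1 from each hit.

['6tu', 'ws2at', '0']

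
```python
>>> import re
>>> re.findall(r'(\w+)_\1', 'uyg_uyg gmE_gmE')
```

['uyg', 'gmE']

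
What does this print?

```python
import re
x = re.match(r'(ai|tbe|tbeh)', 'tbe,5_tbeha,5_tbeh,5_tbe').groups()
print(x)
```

('tbe',)

With `match`, the pattern is implicitly anchored at the beginning.
The match spans [0:3] → 'tbe'.
Captured: group 1 = 'tbe'.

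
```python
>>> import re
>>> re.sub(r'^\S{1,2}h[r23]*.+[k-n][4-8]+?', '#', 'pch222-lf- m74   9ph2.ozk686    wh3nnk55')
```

'#5'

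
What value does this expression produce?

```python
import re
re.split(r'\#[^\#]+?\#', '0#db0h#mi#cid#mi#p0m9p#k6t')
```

['0', 'mi', 'mi', 'k6t']

Matches to split on: at [1:7] → '#db0h#'; at [9:14] → '#cid#'; at [16:23] → '#p0m9p#'.
`split` removes every match and returns the 4 fragments in between.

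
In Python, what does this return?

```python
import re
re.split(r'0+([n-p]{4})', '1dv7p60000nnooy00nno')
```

['1dv7p6', 'nnoo', 'y00nno']

This matches one or more of a literal '0'; then exactly 4 of a character in [n-p] (captured).
Matches to split on: at [6:14] → '0000nnoo'.
The group in the pattern means `split` returns the separators' captures alongside the pieces.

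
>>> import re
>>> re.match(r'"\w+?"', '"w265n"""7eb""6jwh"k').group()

'"w265n"'

`re.match` only tries the pattern at the start of the string.
The match spans [0:7] → '"w265n"'.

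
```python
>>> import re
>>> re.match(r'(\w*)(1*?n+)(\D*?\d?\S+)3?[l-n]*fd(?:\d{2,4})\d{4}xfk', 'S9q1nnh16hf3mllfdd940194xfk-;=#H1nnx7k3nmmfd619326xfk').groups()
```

('S9q1n', 'n', 'h16hf3mllfdd940194xfk-;=#H1nnx7k3nmm')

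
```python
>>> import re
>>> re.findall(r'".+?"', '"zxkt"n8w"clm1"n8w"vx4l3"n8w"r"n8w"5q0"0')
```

['"zxkt"', '"clm1"', '"vx4l3"', '"r"', '"5q0"']

A `+?`/`*?`/`{m,n}?` starts at its minimum and grows only as far as needed for what follows to match.
Since nothing is captured, `findall` lists the 5 matched substrings directly.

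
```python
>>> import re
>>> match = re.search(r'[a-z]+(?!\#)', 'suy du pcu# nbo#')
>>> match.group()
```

'suy'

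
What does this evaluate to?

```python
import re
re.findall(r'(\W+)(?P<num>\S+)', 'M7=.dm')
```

[('=.', 'dm')]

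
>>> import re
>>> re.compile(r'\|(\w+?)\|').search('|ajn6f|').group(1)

'ajn6f'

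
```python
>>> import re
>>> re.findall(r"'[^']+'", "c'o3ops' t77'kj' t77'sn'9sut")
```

Matches: at [1:8] → "'o3ops'"; at [12:16] → "'kj'"; at [20:24] → "'sn'".
With no groups in the pattern, `findall` gives back each whole match — 3 here.

["'o3ops'", "'kj'", "'sn'"]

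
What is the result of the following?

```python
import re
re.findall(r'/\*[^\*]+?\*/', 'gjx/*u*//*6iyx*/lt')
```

Walking the string: at [3:8] → '/*u*/'; at [8:16] → '/*6iyx*/'.
`findall` yields the raw match text (2 of them) because the pattern has no groups.

['/*u*/', '/*6iyx*/']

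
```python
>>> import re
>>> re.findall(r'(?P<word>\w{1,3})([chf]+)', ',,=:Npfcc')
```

[('Npf', 'cc')]

This matches 1 to 3 of a word character (captured as 'word'); then one or more of one of [chf] (captured).
Multiple groups make `findall` return tuples — one 2-tuple for the one match.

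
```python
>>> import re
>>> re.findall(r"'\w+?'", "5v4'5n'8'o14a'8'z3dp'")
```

["'5n'", "'o14a'", "'z3dp'"]

Matches: at [3:7] → "'5n'"; at [8:14] → "'o14a'"; at [15:21] → "'z3dp'".
Since nothing is captured, `findall` lists the 3 matched substrings directly.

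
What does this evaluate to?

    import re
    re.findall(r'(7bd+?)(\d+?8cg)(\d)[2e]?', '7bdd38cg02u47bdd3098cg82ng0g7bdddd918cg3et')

[('7bdd', '38cg', '0'), ('7bdd', '3098cg', '8'), ('7bdddd', '918cg', '3')]

This matches the literal '7b', then one or more of the literal 'd' (lazy) (captured); then one or more of a digit (lazy), then the literal '8cg' (captured); then a digit (captured); then optionally one of [2e].
`findall` packs the 3 group values into a tuple for every match.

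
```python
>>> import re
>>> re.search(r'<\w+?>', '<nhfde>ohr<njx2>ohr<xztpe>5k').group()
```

'<nhfde>'

The match spans [0:7] → '<nhfde>'.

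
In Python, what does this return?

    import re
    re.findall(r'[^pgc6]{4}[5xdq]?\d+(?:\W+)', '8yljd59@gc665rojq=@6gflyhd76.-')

This matches exactly 4 of any character except [pgc6]; then optionally one of [5xdq], then one or more of a digit; then one or more of a non-word character (non-capturing group).
Matches: at [0:8] → '8yljd59@'; at [21:30] → 'flyhd76.-'.
No capturing groups, so `findall` returns the 2 full match strings.

['8yljd59@', 'flyhd76.-']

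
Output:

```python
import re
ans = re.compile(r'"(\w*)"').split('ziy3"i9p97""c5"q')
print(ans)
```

Matches to split on: at [4:11] → '"i9p97"'; at [11:15] → '"c5"'.
With a capturing group present, the delimiter's captured portion is kept in the result list.

['ziy3', 'i9p97', '', 'c5', 'q']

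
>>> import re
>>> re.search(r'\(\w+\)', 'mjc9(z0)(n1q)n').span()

(4, 8)

`search` walks the string left to right and returns the first match it finds.
The match spans [4:8] → '(z0)'.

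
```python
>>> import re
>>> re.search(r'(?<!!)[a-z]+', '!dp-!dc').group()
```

Because the assertion is negative and zero-width, positions next to the forbidden text are skipped.
`re.search` scans for the first position where the pattern succeeds.
The match spans [2:3] → 'p'.

'p'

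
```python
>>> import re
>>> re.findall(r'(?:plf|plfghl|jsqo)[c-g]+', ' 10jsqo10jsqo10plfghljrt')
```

['plfg']

No capturing groups, so `findall` returns the 1 full match string.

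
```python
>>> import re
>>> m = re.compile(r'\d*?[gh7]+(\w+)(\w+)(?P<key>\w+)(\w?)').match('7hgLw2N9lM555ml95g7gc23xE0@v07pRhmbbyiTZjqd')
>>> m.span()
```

(0, 26)

`match` is anchored at position 0; if the pattern doesn't fit there, it returns None.
The match spans [0:26] → '7hgLw2N9lM555ml95g7gc23xE0'.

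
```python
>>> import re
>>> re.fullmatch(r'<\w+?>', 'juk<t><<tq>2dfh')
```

None

For `fullmatch`, every character of the input must be accounted for by the pattern.
Here the string isn't matched end-to-end, so the call returns None.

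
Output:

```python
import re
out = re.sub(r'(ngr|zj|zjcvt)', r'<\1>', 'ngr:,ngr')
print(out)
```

<ngr>:,<ngr>

Matches: at [0:3] → 'ngr'; at [5:8] → 'ngr'.
Each match is replaced using the text its own group 1 captured.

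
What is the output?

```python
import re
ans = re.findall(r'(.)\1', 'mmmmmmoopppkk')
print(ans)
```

['m', 'm', 'm', 'o', 'p', 'k']

`\1` is not a pattern — it's the concrete string captured by group 1, re-applied verbatim.
Walking the string: at [0:2] match 'mm', group 1 = 'm'; at [2:4] match 'mm', group 1 = 'm'; at [4:6] match 'mm', group 1 = 'm'; at [6:8] match 'oo', group 1 = 'o'; at [8:10] match 'pp', group 1 = 'p'; ….
With a single group, `findall` returns only what that group captured — 6 items.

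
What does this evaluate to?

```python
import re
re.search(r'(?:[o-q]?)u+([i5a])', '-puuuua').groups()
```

('a',)

The match spans [1:7] → 'puuuua'.
Captured: group 1 = 'a'.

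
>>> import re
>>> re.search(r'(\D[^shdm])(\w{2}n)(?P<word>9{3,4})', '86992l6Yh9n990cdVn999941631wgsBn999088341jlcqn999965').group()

'wgsBn999'

The match spans [27:35] → 'wgsBn999'.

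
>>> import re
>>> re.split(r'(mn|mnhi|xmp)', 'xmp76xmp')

Matches to split on: at [0:3] → 'xmp'; at [5:8] → 'xmp'.
The group in the pattern means `split` returns the separators' captures alongside the pieces.

['', 'xmp', '76', 'xmp', '']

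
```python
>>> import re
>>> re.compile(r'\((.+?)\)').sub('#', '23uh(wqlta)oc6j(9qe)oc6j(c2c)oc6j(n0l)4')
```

'23uh#oc6j#oc6j#oc6j#4'

Lazy quantifiers expand one character at a time until the remainder of the pattern can match.
Matches: at [4:11] → '(wqlta)'; at [15:20] → '(9qe)'; at [24:29] → '(c2c)'; at [33:38] → '(n0l)'.
`sub` substitutes '#' at each match site.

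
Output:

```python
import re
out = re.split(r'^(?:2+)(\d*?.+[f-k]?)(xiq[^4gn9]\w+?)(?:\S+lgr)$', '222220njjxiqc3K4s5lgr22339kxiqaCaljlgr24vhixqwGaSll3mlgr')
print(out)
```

['', '0njjxiqc3K4s5lgr22339k', 'xiqaC', '']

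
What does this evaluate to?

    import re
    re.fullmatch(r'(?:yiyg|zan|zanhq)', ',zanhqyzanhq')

None

`re.fullmatch` requires the pattern to consume the entire string.
Here the string isn't matched end-to-end, so the call returns None.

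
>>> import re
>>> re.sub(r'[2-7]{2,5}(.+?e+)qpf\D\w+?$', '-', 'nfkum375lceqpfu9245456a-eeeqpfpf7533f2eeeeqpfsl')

The pattern matches 2 to 5 of a character in [2-7]; then one or more of any character (lazy), then one or more of the literal 'e' (captured); then the literal 'qpf', then a non-digit, then one or more of a word character (lazy); then anchored at the end.
Every occurrence is swapped for '-'.

'nfkum-'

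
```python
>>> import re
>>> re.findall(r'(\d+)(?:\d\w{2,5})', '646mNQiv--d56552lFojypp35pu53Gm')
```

['64', '5655', '3']

The pattern matches one or more of a digit (captured); then a digit, then 2 to 5 of a word character (non-capturing group).
With a single group, `findall` returns only what that group captured — 3 items.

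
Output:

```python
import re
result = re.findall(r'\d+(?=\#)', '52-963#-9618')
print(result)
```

The lookaround is zero-width — it requires the adjacent text to match without consuming it, so the asserted text isn't part of the match.
Scanning left to right: at [3:6] → '963'.
With no groups in the pattern, `findall` gives back each whole match — 1 here.

['963']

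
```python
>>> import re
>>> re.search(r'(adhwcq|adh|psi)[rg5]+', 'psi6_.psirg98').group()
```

`re.search` scans for the first position where the pattern succeeds.
The match spans [6:11] → 'psirg'.
Captured: group 1 = 'psi'.

'psirg'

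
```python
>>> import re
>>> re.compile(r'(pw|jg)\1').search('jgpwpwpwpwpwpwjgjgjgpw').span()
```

A backreference is literal: `\1` must see the identical characters the first group matched.
Unlike `match`, `search` isn't anchored — it looks for the pattern anywhere in the string.
The match spans [2:6] → 'pwpw'.
Captured: group 1 = 'pw'.

(2, 6)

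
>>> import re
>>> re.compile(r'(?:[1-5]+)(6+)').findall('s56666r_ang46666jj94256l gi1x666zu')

The pattern matches one or more of a character in [1-5] (non-capturing group); then one or more of a literal '6' (captured).
Scanning left to right: at [1:6] match '56666', group 1 = '6666'; at [11:16] match '46666', group 1 = '6666'; at [19:23] match '4256', group 1 = '6'.
One capturing group, so `findall` returns just the captured substring from each match — 3 in all.

['6666', '6666', '6']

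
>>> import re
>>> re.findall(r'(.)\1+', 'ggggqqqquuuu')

['g', 'q', 'u']

The backreference `\1` re-matches whatever the first group consumed, character for character.
Scanning left to right: at [0:4] match 'gggg', group 1 = 'g'; at [4:8] match 'qqqq', group 1 = 'q'; at [8:12] match 'uuuu', group 1 = 'u'.
`findall` collects group 1 from each match (3 total).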